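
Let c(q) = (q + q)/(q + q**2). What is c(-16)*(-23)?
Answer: 46/15 ≈ 3.0667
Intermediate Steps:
c(q) = 2*q/(q + q**2) (c(q) = (2*q)/(q + q**2) = 2*q/(q + q**2))
c(-16)*(-23) = (2/(1 - 16))*(-23) = (2/(-15))*(-23) = (2*(-1/15))*(-23) = -2/15*(-23) = 46/15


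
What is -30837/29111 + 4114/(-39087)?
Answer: -30816011/26461899 ≈ -1.1645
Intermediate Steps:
-30837/29111 + 4114/(-39087) = -30837*1/29111 + 4114*(-1/39087) = -30837/29111 - 4114/39087 = -30816011/26461899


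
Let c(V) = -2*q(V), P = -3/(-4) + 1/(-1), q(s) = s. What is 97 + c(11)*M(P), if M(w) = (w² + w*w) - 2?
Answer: 553/4 ≈ 138.25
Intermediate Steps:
P = -¼ (P = -3*(-¼) + 1*(-1) = ¾ - 1 = -¼ ≈ -0.25000)
M(w) = -2 + 2*w² (M(w) = (w² + w²) - 2 = 2*w² - 2 = -2 + 2*w²)
c(V) = -2*V
97 + c(11)*M(P) = 97 + (-2*11)*(-2 + 2*(-¼)²) = 97 - 22*(-2 + 2*(1/16)) = 97 - 22*(-2 + ⅛) = 97 - 22*(-15/8) = 97 + 165/4 = 553/4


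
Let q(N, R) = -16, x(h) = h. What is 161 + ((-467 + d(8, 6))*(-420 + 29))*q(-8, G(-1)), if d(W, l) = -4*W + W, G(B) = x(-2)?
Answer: -3071535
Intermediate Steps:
G(B) = -2
d(W, l) = -3*W
161 + ((-467 + d(8, 6))*(-420 + 29))*q(-8, G(-1)) = 161 + ((-467 - 3*8)*(-420 + 29))*(-16) = 161 + ((-467 - 24)*(-391))*(-16) = 161 - 491*(-391)*(-16) = 161 + 191981*(-16) = 161 - 3071696 = -3071535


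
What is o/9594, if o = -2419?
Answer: -59/234 ≈ -0.25214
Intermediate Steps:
o/9594 = -2419/9594 = -2419*1/9594 = -59/234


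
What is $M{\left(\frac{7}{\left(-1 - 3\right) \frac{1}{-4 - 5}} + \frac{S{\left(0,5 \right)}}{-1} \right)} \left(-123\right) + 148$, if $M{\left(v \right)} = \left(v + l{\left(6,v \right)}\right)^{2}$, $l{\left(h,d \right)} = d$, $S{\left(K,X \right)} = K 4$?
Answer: $- \frac{487595}{4} \approx -1.219 \cdot 10^{5}$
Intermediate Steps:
$S{\left(K,X \right)} = 4 K$
$M{\left(v \right)} = 4 v^{2}$ ($M{\left(v \right)} = \left(v + v\right)^{2} = \left(2 v\right)^{2} = 4 v^{2}$)
$M{\left(\frac{7}{\left(-1 - 3\right) \frac{1}{-4 - 5}} + \frac{S{\left(0,5 \right)}}{-1} \right)} \left(-123\right) + 148 = 4 \left(\frac{7}{\left(-1 - 3\right) \frac{1}{-4 - 5}} + \frac{4 \cdot 0}{-1}\right)^{2} \left(-123\right) + 148 = 4 \left(\frac{7}{\left(-4\right) \frac{1}{-9}} + 0 \left(-1\right)\right)^{2} \left(-123\right) + 148 = 4 \left(\frac{7}{\left(-4\right) \left(- \frac{1}{9}\right)} + 0\right)^{2} \left(-123\right) + 148 = 4 \left(\frac{7}{\frac{4}{9}} + 0\right)^{2} \left(-123\right) + 148 = 4 \left(7 \cdot \frac{9}{4} + 0\right)^{2} \left(-123\right) + 148 = 4 \left(\frac{63}{4} + 0\right)^{2} \left(-123\right) + 148 = 4 \left(\frac{63}{4}\right)^{2} \left(-123\right) + 148 = 4 \cdot \frac{3969}{16} \left(-123\right) + 148 = \frac{3969}{4} \left(-123\right) + 148 = - \frac{488187}{4} + 148 = - \frac{487595}{4}$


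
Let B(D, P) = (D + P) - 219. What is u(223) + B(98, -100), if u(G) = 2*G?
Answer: 225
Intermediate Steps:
B(D, P) = -219 + D + P
u(223) + B(98, -100) = 2*223 + (-219 + 98 - 100) = 446 - 221 = 225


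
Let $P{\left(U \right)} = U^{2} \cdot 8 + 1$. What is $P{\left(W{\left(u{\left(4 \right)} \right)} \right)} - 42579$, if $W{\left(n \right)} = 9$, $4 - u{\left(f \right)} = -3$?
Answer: $-41930$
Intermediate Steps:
$u{\left(f \right)} = 7$ ($u{\left(f \right)} = 4 - -3 = 4 + 3 = 7$)
$P{\left(U \right)} = 1 + 8 U^{2}$ ($P{\left(U \right)} = 8 U^{2} + 1 = 1 + 8 U^{2}$)
$P{\left(W{\left(u{\left(4 \right)} \right)} \right)} - 42579 = \left(1 + 8 \cdot 9^{2}\right) - 42579 = \left(1 + 8 \cdot 81\right) - 42579 = \left(1 + 648\right) - 42579 = 649 - 42579 = -41930$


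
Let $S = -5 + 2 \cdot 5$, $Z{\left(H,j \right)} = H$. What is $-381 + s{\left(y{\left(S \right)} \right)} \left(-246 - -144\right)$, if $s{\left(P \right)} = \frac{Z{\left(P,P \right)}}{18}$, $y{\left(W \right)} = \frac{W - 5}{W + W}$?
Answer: $-381$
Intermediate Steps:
$S = 5$ ($S = -5 + 10 = 5$)
$y{\left(W \right)} = \frac{-5 + W}{2 W}$
$s{\left(P \right)} = \frac{P}{18}$
$-381 + s{\left(y{\left(S \right)} \right)} \left(-246 - -144\right) = -381 + \frac{\frac{1}{2} \cdot \frac{1}{5} \left(-5 + 5\right)}{18} \left(-246 - -144\right) = -381 + \frac{\frac{1}{2} \cdot \frac{1}{5} \cdot 0}{18} \left(-246 + 144\right) = -381 + \frac{1}{18} \cdot 0 \left(-102\right) = -381 + 0 \left(-102\right) = -381 + 0 = -381$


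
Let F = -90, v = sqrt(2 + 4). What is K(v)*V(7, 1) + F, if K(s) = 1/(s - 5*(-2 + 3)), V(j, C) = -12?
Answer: -1650/19 + 12*sqrt(6)/19 ≈ -85.295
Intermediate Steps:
v = sqrt(6) ≈ 2.4495
K(s) = 1/(-5 + s) (K(s) = 1/(s - 5*1) = 1/(s - 5) = 1/(-5 + s))
K(v)*V(7, 1) + F = -12/(-5 + sqrt(6)) - 90 = -90 - 12/(-5 + sqrt(6))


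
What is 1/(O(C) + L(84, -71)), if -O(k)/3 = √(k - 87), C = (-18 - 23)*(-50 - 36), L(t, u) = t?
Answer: -28/7965 - √3439/7965 ≈ -0.010878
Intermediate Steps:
C = 3526 (C = -41*(-86) = 3526)
O(k) = -3*√(-87 + k) (O(k) = -3*√(k - 87) = -3*√(-87 + k))
1/(O(C) + L(84, -71)) = 1/(-3*√(-87 + 3526) + 84) = 1/(-3*√3439 + 84) = 1/(84 - 3*√3439)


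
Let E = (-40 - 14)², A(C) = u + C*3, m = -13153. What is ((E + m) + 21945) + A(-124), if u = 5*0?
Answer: 11336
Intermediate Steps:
u = 0
A(C) = 3*C (A(C) = 0 + C*3 = 0 + 3*C = 3*C)
E = 2916 (E = (-54)² = 2916)
((E + m) + 21945) + A(-124) = ((2916 - 13153) + 21945) + 3*(-124) = (-10237 + 21945) - 372 = 11708 - 372 = 11336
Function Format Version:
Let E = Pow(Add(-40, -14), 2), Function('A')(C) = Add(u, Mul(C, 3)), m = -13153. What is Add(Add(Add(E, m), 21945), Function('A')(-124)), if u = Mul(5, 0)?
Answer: 11336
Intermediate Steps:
u = 0
Function('A')(C) = Mul(3, C) (Function('A')(C) = Add(0, Mul(C, 3)) = Add(0, Mul(3, C)) = Mul(3, C))
E = 2916 (E = Pow(-54, 2) = 2916)
Add(Add(Add(E, m), 21945), Function('A')(-124)) = Add(Add(Add(2916, -13153), 21945), Mul(3, -124)) = Add(Add(-10237, 21945), -372) = Add(11708, -372) = 11336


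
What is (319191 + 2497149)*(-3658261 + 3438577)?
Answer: -618704836560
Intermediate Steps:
(319191 + 2497149)*(-3658261 + 3438577) = 2816340*(-219684) = -618704836560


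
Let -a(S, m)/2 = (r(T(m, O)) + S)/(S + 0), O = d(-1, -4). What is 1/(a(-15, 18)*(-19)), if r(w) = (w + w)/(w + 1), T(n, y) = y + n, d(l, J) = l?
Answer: 135/4484 ≈ 0.030107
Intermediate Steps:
O = -1
T(n, y) = n + y
r(w) = 2*w/(1 + w) (r(w) = (2*w)/(1 + w) = 2*w/(1 + w))
a(S, m) = -2*(S + 2*(-1 + m)/m)/S (a(S, m) = -2*(2*(m - 1)/(1 + (m - 1)) + S)/(S + 0) = -2*(2*(-1 + m)/(1 + (-1 + m)) + S)/S = -2*(2*(-1 + m)/m + S)/S = -2*(S + 2*(-1 + m)/m)/S)
1/(a(-15, 18)*(-19)) = 1/((-2 - 4/(-15) + 4/(-15*18))*(-19)) = 1/((-2 - 4*(-1/15) + 4*(-1/15)*(1/18))*(-19)) = 1/((-2 + 4/15 - 2/135)*(-19)) = 1/(-236/135*(-19)) = 1/(4484/135) = 135/4484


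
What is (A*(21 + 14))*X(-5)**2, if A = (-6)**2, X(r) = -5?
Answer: 31500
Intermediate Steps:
A = 36
(A*(21 + 14))*X(-5)**2 = (36*(21 + 14))*(-5)**2 = (36*35)*25 = 1260*25 = 31500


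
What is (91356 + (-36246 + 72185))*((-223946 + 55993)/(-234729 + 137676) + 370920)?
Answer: 4582501197231335/97053 ≈ 4.7216e+10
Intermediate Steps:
(91356 + (-36246 + 72185))*((-223946 + 55993)/(-234729 + 137676) + 370920) = (91356 + 35939)*(-167953/(-97053) + 370920) = 127295*(-167953*(-1/97053) + 370920) = 127295*(167953/97053 + 370920) = 127295*(35999066713/97053) = 4582501197231335/97053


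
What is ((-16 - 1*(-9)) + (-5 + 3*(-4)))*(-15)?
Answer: 360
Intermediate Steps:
((-16 - 1*(-9)) + (-5 + 3*(-4)))*(-15) = ((-16 + 9) + (-5 - 12))*(-15) = (-7 - 17)*(-15) = -24*(-15) = 360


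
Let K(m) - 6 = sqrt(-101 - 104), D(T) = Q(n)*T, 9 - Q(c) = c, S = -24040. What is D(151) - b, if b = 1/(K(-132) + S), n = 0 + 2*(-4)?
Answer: 1482784861721/577633361 + I*sqrt(205)/577633361 ≈ 2567.0 + 2.4787e-8*I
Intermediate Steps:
n = -8 (n = 0 - 8 = -8)
Q(c) = 9 - c
D(T) = 17*T (D(T) = (9 - 1*(-8))*T = (9 + 8)*T = 17*T)
K(m) = 6 + I*sqrt(205) (K(m) = 6 + sqrt(-101 - 104) = 6 + sqrt(-205) = 6 + I*sqrt(205))
b = 1/(-24034 + I*sqrt(205)) (b = 1/((6 + I*sqrt(205)) - 24040) = 1/(-24034 + I*sqrt(205)) ≈ -4.1608e-5 - 2.48e-8*I)
D(151) - b = 17*151 - (-24034/577633361 - I*sqrt(205)/577633361) = 2567 + (24034/577633361 + I*sqrt(205)/577633361) = 1482784861721/577633361 + I*sqrt(205)/577633361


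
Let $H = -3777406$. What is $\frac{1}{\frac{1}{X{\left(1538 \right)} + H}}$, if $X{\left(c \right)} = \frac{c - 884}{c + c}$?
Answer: $- \frac{5809650101}{1538} \approx -3.7774 \cdot 10^{6}$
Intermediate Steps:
$X{\left(c \right)} = \frac{-884 + c}{2 c}$
$\frac{1}{\frac{1}{X{\left(1538 \right)} + H}} = \frac{1}{\frac{1}{\frac{-884 + 1538}{2 \cdot 1538} - 3777406}} = \frac{1}{\frac{1}{\frac{1}{2} \cdot \frac{1}{1538} \cdot 654 - 3777406}} = \frac{1}{\frac{1}{\frac{327}{1538} - 3777406}} = \frac{1}{\frac{1}{- \frac{5809650101}{1538}}} = \frac{1}{- \frac{1538}{5809650101}} = - \frac{5809650101}{1538}$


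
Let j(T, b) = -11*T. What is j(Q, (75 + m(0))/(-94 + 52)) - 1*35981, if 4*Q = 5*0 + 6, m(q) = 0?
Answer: -71995/2 ≈ -35998.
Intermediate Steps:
Q = 3/2 (Q = (5*0 + 6)/4 = (0 + 6)/4 = (¼)*6 = 3/2 ≈ 1.5000)
j(Q, (75 + m(0))/(-94 + 52)) - 1*35981 = -11*3/2 - 1*35981 = -33/2 - 35981 = -71995/2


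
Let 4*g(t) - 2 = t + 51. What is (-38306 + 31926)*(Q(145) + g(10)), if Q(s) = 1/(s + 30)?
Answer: -3518251/35 ≈ -1.0052e+5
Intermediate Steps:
Q(s) = 1/(30 + s)
g(t) = 53/4 + t/4 (g(t) = ½ + (t + 51)/4 = ½ + (51 + t)/4 = ½ + (51/4 + t/4) = 53/4 + t/4)
(-38306 + 31926)*(Q(145) + g(10)) = (-38306 + 31926)*(1/(30 + 145) + (53/4 + (¼)*10)) = -6380*(1/175 + (53/4 + 5/2)) = -6380*(1/175 + 63/4) = -6380*11029/700 = -3518251/35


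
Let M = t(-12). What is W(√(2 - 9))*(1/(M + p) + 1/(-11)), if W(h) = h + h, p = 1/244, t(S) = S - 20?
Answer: -20982*I*√7/85877 ≈ -0.64643*I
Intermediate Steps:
t(S) = -20 + S
p = 1/244 ≈ 0.0040984
M = -32 (M = -20 - 12 = -32)
W(h) = 2*h
W(√(2 - 9))*(1/(M + p) + 1/(-11)) = (2*√(2 - 9))*(1/(-32 + 1/244) + 1/(-11)) = (2*√(-7))*(1/(-7807/244) - 1/11) = (2*(I*√7))*(-244/7807 - 1/11) = (2*I*√7)*(-10491/85877) = -20982*I*√7/85877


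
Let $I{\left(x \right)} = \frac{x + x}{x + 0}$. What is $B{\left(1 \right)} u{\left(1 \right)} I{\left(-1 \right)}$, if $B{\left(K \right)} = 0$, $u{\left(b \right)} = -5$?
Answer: $0$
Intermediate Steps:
$I{\left(x \right)} = 2$ ($I{\left(x \right)} = \frac{2 x}{x} = 2$)
$B{\left(1 \right)} u{\left(1 \right)} I{\left(-1 \right)} = 0 \left(-5\right) 2 = 0 \cdot 2 = 0$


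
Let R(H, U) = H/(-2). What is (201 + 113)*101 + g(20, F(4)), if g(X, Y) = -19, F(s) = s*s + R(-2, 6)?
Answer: 31695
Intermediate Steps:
R(H, U) = -H/2 (R(H, U) = H*(-1/2) = -H/2)
F(s) = 1 + s**2 (F(s) = s*s - 1/2*(-2) = s**2 + 1 = 1 + s**2)
(201 + 113)*101 + g(20, F(4)) = (201 + 113)*101 - 19 = 314*101 - 19 = 31714 - 19 = 31695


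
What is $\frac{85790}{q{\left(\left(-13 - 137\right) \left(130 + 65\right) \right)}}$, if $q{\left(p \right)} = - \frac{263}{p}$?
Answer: $\frac{2509357500}{263} \approx 9.5413 \cdot 10^{6}$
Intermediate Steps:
$\frac{85790}{q{\left(\left(-13 - 137\right) \left(130 + 65\right) \right)}} = \frac{85790}{\left(-263\right) \frac{1}{\left(-13 - 137\right) \left(130 + 65\right)}} = \frac{85790}{\left(-263\right) \frac{1}{\left(-150\right) 195}} = \frac{85790}{\left(-263\right) \frac{1}{-29250}} = \frac{85790}{\left(-263\right) \left(- \frac{1}{29250}\right)} = \frac{85790}{\frac{263}{29250}} = 85790 \cdot \frac{29250}{263} = \frac{2509357500}{263}$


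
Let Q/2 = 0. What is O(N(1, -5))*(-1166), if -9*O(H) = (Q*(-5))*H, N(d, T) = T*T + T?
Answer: 0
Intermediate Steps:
Q = 0 (Q = 2*0 = 0)
N(d, T) = T + T**2 (N(d, T) = T**2 + T = T + T**2)
O(H) = 0 (O(H) = -0*(-5)*H/9 = -0*H = -1/9*0 = 0)
O(N(1, -5))*(-1166) = 0*(-1166) = 0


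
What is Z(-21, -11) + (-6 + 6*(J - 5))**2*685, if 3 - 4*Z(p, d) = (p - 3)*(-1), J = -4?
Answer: 9863979/4 ≈ 2.4660e+6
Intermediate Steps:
Z(p, d) = p/4 (Z(p, d) = 3/4 - (p - 3)*(-1)/4 = 3/4 - (-3 + p)*(-1)/4 = 3/4 - (3 - p)/4 = 3/4 + (-3/4 + p/4) = p/4)
Z(-21, -11) + (-6 + 6*(J - 5))**2*685 = (1/4)*(-21) + (-6 + 6*(-4 - 5))**2*685 = -21/4 + (-6 + 6*(-9))**2*685 = -21/4 + (-6 - 54)**2*685 = -21/4 + (-60)**2*685 = -21/4 + 3600*685 = -21/4 + 2466000 = 9863979/4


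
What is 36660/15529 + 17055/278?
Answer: 275038575/4317062 ≈ 63.710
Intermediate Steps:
36660/15529 + 17055/278 = 275038575/4317062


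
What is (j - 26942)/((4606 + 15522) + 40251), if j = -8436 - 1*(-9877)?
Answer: -25501/60379 ≈ -0.42235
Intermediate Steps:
j = 1441 (j = -8436 + 9877 = 1441)
(j - 26942)/((4606 + 15522) + 40251) = (1441 - 26942)/((4606 + 15522) + 40251) = -25501/(20128 + 40251) = -25501/60379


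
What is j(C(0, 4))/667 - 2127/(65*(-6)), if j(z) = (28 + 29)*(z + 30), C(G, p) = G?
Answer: 695203/86710 ≈ 8.0176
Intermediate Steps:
j(z) = 1710 + 57*z (j(z) = 57*(30 + z) = 1710 + 57*z)
j(C(0, 4))/667 - 2127/(65*(-6)) = (1710 + 57*0)/667 - 2127/(65*(-6)) = (1710 + 0)*(1/667) - 2127/(-390) = 1710*(1/667) - 2127*(-1/390) = 1710/667 + 709/130 = 695203/86710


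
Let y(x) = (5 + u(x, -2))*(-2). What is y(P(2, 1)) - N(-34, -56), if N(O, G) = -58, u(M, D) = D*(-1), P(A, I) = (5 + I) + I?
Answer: 44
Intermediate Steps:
P(A, I) = 5 + 2*I
u(M, D) = -D
y(x) = -14 (y(x) = (5 - 1*(-2))*(-2) = (5 + 2)*(-2) = 7*(-2) = -14)
y(P(2, 1)) - N(-34, -56) = -14 - 1*(-58) = -14 + 58 = 44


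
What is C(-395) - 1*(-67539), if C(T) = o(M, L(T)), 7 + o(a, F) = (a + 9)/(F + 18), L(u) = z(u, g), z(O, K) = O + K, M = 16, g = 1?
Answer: 25392007/376 ≈ 67532.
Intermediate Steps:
z(O, K) = K + O
L(u) = 1 + u
o(a, F) = -7 + (9 + a)/(18 + F) (o(a, F) = -7 + (a + 9)/(F + 18) = -7 + (9 + a)/(18 + F))
C(T) = (-108 - 7*T)/(19 + T) (C(T) = (-117 + 16 - 7*(1 + T))/(18 + (1 + T)) = (-117 + 16 + (-7 - 7*T))/(19 + T) = (-108 - 7*T)/(19 + T))
C(-395) - 1*(-67539) = (-108 - 7*(-395))/(19 - 395) - 1*(-67539) = (-108 + 2765)/(-376) + 67539 = -1/376*2657 + 67539 = -2657/376 + 67539 = 25392007/376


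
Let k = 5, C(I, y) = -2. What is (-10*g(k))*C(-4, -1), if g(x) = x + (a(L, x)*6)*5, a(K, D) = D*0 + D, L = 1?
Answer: 3100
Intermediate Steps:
a(K, D) = D (a(K, D) = 0 + D = D)
g(x) = 31*x (g(x) = x + (x*6)*5 = x + (6*x)*5 = x + 30*x = 31*x)
(-10*g(k))*C(-4, -1) = -310*5*(-2) = -10*155*(-2) = -1550*(-2) = 3100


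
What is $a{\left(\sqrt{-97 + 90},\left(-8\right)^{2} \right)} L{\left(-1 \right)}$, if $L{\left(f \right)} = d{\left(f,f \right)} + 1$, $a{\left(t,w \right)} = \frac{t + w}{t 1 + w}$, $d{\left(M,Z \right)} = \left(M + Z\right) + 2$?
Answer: $1$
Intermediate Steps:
$d{\left(M,Z \right)} = 2 + M + Z$
$a{\left(t,w \right)} = 1$ ($a{\left(t,w \right)} = \frac{t + w}{t + w} = 1$)
$L{\left(f \right)} = 3 + 2 f$ ($L{\left(f \right)} = \left(2 + f + f\right) + 1 = \left(2 + 2 f\right) + 1 = 3 + 2 f$)
$a{\left(\sqrt{-97 + 90},\left(-8\right)^{2} \right)} L{\left(-1 \right)} = 1 \left(3 + 2 \left(-1\right)\right) = 1 \left(3 - 2\right) = 1 \cdot 1 = 1$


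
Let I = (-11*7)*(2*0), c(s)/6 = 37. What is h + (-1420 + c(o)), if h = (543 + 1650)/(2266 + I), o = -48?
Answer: -2712475/2266 ≈ -1197.0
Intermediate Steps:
c(s) = 222 (c(s) = 6*37 = 222)
I = 0 (I = -77*0 = 0)
h = 2193/2266 (h = (543 + 1650)/(2266 + 0) = 2193/2266 ≈ 0.96778)
h + (-1420 + c(o)) = 2193/2266 + (-1420 + 222) = 2193/2266 - 1198 = -2712475/2266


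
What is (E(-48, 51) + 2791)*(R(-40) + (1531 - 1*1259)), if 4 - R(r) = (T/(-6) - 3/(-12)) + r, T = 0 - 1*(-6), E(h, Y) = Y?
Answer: 1800407/2 ≈ 9.0020e+5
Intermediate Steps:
T = 6 (T = 0 + 6 = 6)
R(r) = 19/4 - r (R(r) = 4 - ((6/(-6) - 3/(-12)) + r) = 4 - ((6*(-⅙) - 3*(-1/12)) + r) = 4 - ((-1 + ¼) + r) = 4 - (-¾ + r) = 4 + (¾ - r) = 19/4 - r)
(E(-48, 51) + 2791)*(R(-40) + (1531 - 1*1259)) = (51 + 2791)*((19/4 - 1*(-40)) + (1531 - 1*1259)) = 2842*((19/4 + 40) + (1531 - 1259)) = 2842*(179/4 + 272) = 2842*(1267/4) = 1800407/2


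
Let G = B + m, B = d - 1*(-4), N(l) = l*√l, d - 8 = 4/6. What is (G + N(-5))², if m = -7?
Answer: (17 - 15*I*√5)²/9 ≈ -92.889 - 126.71*I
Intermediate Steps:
d = 26/3 (d = 8 + 4/6 = 8 + 4*(⅙) = 8 + ⅔ = 26/3 ≈ 8.6667)
N(l) = l^(3/2)
B = 38/3 (B = 26/3 - 1*(-4) = 26/3 + 4 = 38/3 ≈ 12.667)
G = 17/3 (G = 38/3 - 7 = 17/3 ≈ 5.6667)
(G + N(-5))² = (17/3 + (-5)^(3/2))² = (17/3 - 5*I*√5)²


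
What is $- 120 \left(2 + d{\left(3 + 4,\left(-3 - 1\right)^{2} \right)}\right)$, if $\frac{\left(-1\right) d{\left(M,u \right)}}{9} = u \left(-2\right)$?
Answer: $-34800$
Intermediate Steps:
$d{\left(M,u \right)} = 18 u$ ($d{\left(M,u \right)} = - 9 u \left(-2\right) = - 9 \left(- 2 u\right) = 18 u$)
$- 120 \left(2 + d{\left(3 + 4,\left(-3 - 1\right)^{2} \right)}\right) = - 120 \left(2 + 18 \left(-3 - 1\right)^{2}\right) = - 120 \left(2 + 18 \left(-4\right)^{2}\right) = - 120 \left(2 + 18 \cdot 16\right) = - 120 \left(2 + 288\right) = \left(-120\right) 290 = -34800$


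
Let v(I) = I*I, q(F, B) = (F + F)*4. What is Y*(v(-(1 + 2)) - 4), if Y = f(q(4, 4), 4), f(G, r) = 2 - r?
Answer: -10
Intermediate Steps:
q(F, B) = 8*F (q(F, B) = (2*F)*4 = 8*F)
v(I) = I²
Y = -2 (Y = 2 - 1*4 = 2 - 4 = -2)
Y*(v(-(1 + 2)) - 4) = -2*((-(1 + 2))² - 4) = -2*((-1*3)² - 4) = -2*((-3)² - 4) = -2*(9 - 4) = -2*5 = -10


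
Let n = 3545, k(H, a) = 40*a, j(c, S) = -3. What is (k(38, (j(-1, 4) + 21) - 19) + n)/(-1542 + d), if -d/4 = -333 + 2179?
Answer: -3505/8926 ≈ -0.39267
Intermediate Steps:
d = -7384 (d = -4*(-333 + 2179) = -4*1846 = -7384)
(k(38, (j(-1, 4) + 21) - 19) + n)/(-1542 + d) = (40*((-3 + 21) - 19) + 3545)/(-1542 - 7384) = (40*(18 - 19) + 3545)/(-8926) = (40*(-1) + 3545)*(-1/8926) = (-40 + 3545)*(-1/8926) = 3505*(-1/8926) = -3505/8926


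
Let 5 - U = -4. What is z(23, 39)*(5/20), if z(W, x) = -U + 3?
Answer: -3/2 ≈ -1.5000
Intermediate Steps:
U = 9 (U = 5 - 1*(-4) = 5 + 4 = 9)
z(W, x) = -6 (z(W, x) = -1*9 + 3 = -9 + 3 = -6)
z(23, 39)*(5/20) = -30/20 = -6*¼ = -3/2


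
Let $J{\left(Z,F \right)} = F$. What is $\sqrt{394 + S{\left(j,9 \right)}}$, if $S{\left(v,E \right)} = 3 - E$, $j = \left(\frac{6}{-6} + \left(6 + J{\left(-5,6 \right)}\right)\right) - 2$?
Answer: $2 \sqrt{97} \approx 19.698$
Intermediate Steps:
$j = 9$ ($j = \left(\frac{6}{-6} + \left(6 + 6\right)\right) - 2 = \left(6 \left(- \frac{1}{6}\right) + 12\right) - 2 = \left(-1 + 12\right) - 2 = 11 - 2 = 9$)
$\sqrt{394 + S{\left(j,9 \right)}} = \sqrt{394 + \left(3 - 9\right)} = \sqrt{394 - 6} = \sqrt{388} = 2 \sqrt{97}$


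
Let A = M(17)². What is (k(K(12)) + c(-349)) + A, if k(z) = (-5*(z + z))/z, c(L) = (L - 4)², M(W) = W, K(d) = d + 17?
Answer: 124888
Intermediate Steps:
K(d) = 17 + d
A = 289 (A = 17² = 289)
c(L) = (-4 + L)²
k(z) = -10 (k(z) = (-10*z)/z = -10)
(k(K(12)) + c(-349)) + A = (-10 + (-4 - 349)²) + 289 = (-10 + (-353)²) + 289 = (-10 + 124609) + 289 = 124599 + 289 = 124888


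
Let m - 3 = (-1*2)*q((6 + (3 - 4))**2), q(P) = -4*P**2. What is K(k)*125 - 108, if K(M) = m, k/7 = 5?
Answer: 625267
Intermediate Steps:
k = 35 (k = 7*5 = 35)
m = 5003 (m = 3 + (-1*2)*(-4*(6 + (3 - 4))**4) = 3 - (-8)*((6 - 1)**2)**2 = 3 - (-8)*(5**2)**2 = 3 - (-8)*25**2 = 3 - (-8)*625 = 3 - 2*(-2500) = 3 + 5000 = 5003)
K(M) = 5003
K(k)*125 - 108 = 5003*125 - 108 = 625375 - 108 = 625267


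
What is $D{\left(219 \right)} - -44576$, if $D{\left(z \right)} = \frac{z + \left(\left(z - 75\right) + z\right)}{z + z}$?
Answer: $\frac{3254145}{73} \approx 44577.0$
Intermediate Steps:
$D{\left(z \right)} = \frac{-75 + 3 z}{2 z}$ ($D{\left(z \right)} = \frac{z + \left(\left(-75 + z\right) + z\right)}{2 z} = \left(z + \left(-75 + 2 z\right)\right) \frac{1}{2 z} = \left(-75 + 3 z\right) \frac{1}{2 z} = \frac{-75 + 3 z}{2 z}$)
$D{\left(219 \right)} - -44576 = \frac{3 \left(-25 + 219\right)}{2 \cdot 219} - -44576 = \frac{3}{2} \cdot \frac{1}{219} \cdot 194 + 44576 = \frac{97}{73} + 44576 = \frac{3254145}{73}$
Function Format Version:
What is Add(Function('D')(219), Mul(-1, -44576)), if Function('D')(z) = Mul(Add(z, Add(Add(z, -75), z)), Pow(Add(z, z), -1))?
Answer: Rational(3254145, 73) ≈ 44577.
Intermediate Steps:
Function('D')(z) = Mul(Rational(1, 2), Pow(z, -1), Add(-75, Mul(3, z))) (Function('D')(z) = Mul(Add(z, Add(Add(-75, z), z)), Pow(Mul(2, z), -1)) = Mul(Add(z, Add(-75, Mul(2, z))), Mul(Rational(1, 2), Pow(z, -1))) = Mul(Add(-75, Mul(3, z)), Mul(Rational(1, 2), Pow(z, -1))) = Mul(Rational(1, 2), Pow(z, -1), Add(-75, Mul(3, z))))
Add(Function('D')(219), Mul(-1, -44576)) = Add(Mul(Rational(3, 2), Pow(219, -1), Add(-25, 219)), Mul(-1, -44576)) = Add(Mul(Rational(3, 2), Rational(1, 219), 194), 44576) = Add(Rational(97, 73), 44576) = Rational(3254145, 73)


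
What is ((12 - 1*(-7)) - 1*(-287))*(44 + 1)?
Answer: 13770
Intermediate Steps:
((12 - 1*(-7)) - 1*(-287))*(44 + 1) = ((12 + 7) + 287)*45 = (19 + 287)*45 = 306*45 = 13770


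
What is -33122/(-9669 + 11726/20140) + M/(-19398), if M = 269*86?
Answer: 2108815994171/944304018933 ≈ 2.2332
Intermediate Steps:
M = 23134
-33122/(-9669 + 11726/20140) + M/(-19398) = -33122/(-9669 + 11726/20140) + 23134/(-19398) = -33122/(-9669 + 11726*(1/20140)) + 23134*(-1/19398) = -33122/(-9669 + 5863/10070) - 11567/9699 = -33122/(-97360967/10070) - 11567/9699 = -33122*(-10070/97360967) - 11567/9699 = 333538540/97360967 - 11567/9699 = 2108815994171/944304018933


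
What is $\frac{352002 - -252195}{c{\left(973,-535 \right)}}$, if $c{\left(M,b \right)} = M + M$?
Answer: $\frac{604197}{1946} \approx 310.48$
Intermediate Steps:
$c{\left(M,b \right)} = 2 M$
$\frac{352002 - -252195}{c{\left(973,-535 \right)}} = \frac{352002 - -252195}{2 \cdot 973} = \frac{352002 + 252195}{1946} = 604197 \cdot \frac{1}{1946} = \frac{604197}{1946}$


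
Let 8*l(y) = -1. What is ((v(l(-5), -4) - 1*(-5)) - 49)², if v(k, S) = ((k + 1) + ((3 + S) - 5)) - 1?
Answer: 160801/64 ≈ 2512.5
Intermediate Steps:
l(y) = -⅛ (l(y) = (⅛)*(-1) = -⅛)
v(k, S) = -2 + S + k (v(k, S) = ((1 + k) + (-2 + S)) - 1 = (-1 + S + k) - 1 = -2 + S + k)
((v(l(-5), -4) - 1*(-5)) - 49)² = (((-2 - 4 - ⅛) - 1*(-5)) - 49)² = ((-49/8 + 5) - 49)² = (-9/8 - 49)² = (-401/8)² = 160801/64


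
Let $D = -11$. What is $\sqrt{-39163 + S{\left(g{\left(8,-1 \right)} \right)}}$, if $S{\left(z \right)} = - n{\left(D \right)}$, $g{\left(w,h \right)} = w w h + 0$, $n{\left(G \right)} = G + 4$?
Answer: $2 i \sqrt{9789} \approx 197.88 i$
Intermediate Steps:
$n{\left(G \right)} = 4 + G$
$g{\left(w,h \right)} = h w^{2}$ ($g{\left(w,h \right)} = w^{2} h + 0 = h w^{2} + 0 = h w^{2}$)
$S{\left(z \right)} = 7$ ($S{\left(z \right)} = - (4 - 11) = \left(-1\right) \left(-7\right) = 7$)
$\sqrt{-39163 + S{\left(g{\left(8,-1 \right)} \right)}} = \sqrt{-39163 + 7} = \sqrt{-39156} = 2 i \sqrt{9789}$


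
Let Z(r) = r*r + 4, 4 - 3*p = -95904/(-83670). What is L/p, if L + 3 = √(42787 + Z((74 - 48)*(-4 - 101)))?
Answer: -125505/39796 + 41835*√7495691/39796 ≈ 2874.9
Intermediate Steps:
p = 39796/41835 (p = 4/3 - (-31968)/(-83670) = 4/3 - (-31968)*(-1)/83670 = 4/3 - ⅓*15984/13945 = 4/3 - 5328/13945 = 39796/41835 ≈ 0.95126)
Z(r) = 4 + r² (Z(r) = r² + 4 = 4 + r²)
L = -3 + √7495691 (L = -3 + √(42787 + (4 + ((74 - 48)*(-4 - 101))²)) = -3 + √(42787 + (4 + (26*(-105))²)) = -3 + √(42787 + (4 + (-2730)²)) = -3 + √(42787 + (4 + 7452900)) = -3 + √(42787 + 7452904) = -3 + √7495691 ≈ 2734.8)
L/p = (-3 + √7495691)/(39796/41835) = (-3 + √7495691)*(41835/39796) = -125505/39796 + 41835*√7495691/39796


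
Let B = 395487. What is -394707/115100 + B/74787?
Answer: 5333867097/2869327900 ≈ 1.8589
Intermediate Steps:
-394707/115100 + B/74787 = -394707/115100 + 395487/74787 = -394707*1/115100 + 395487*(1/74787) = -394707/115100 + 131829/24929 = 5333867097/2869327900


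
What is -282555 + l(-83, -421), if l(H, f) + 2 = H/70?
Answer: -19779073/70 ≈ -2.8256e+5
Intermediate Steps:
l(H, f) = -2 + H/70
-282555 + l(-83, -421) = -282555 + (-2 + (1/70)*(-83)) = -282555 + (-2 - 83/70) = -282555 - 223/70 = -19779073/70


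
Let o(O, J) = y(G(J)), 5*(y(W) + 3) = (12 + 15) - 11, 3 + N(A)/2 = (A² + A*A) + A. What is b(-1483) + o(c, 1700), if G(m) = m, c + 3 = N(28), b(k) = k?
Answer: -7414/5 ≈ -1482.8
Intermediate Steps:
N(A) = -6 + 2*A + 4*A² (N(A) = -6 + 2*((A² + A*A) + A) = -6 + 2*((A² + A²) + A) = -6 + 2*(2*A² + A) = -6 + 2*(A + 2*A²) = -6 + (2*A + 4*A²) = -6 + 2*A + 4*A²)
c = 3183 (c = -3 + (-6 + 2*28 + 4*28²) = -3 + (-6 + 56 + 4*784) = -3 + (-6 + 56 + 3136) = -3 + 3186 = 3183)
y(W) = ⅕ (y(W) = -3 + ((12 + 15) - 11)/5 = -3 + (27 - 11)/5 = -3 + (⅕)*16 = -3 + 16/5 = ⅕)
o(O, J) = ⅕
b(-1483) + o(c, 1700) = -1483 + ⅕ = -7414/5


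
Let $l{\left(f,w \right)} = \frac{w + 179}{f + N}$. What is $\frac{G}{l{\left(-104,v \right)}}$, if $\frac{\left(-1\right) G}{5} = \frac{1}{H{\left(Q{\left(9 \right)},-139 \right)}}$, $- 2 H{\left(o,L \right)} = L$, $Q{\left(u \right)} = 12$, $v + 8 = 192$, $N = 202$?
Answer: $- \frac{980}{50457} \approx -0.019422$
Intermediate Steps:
$v = 184$ ($v = -8 + 192 = 184$)
$H{\left(o,L \right)} = - \frac{L}{2}$
$l{\left(f,w \right)} = \frac{179 + w}{202 + f}$ ($l{\left(f,w \right)} = \frac{w + 179}{f + 202} = \frac{179 + w}{202 + f}$)
$G = - \frac{10}{139}$ ($G = - \frac{5}{\left(- \frac{1}{2}\right) \left(-139\right)} = - \frac{5}{\frac{139}{2}} = \left(-5\right) \frac{2}{139} = - \frac{10}{139} \approx -0.071942$)
$\frac{G}{l{\left(-104,v \right)}} = - \frac{10}{139 \frac{179 + 184}{202 - 104}} = - \frac{10}{139 \cdot \frac{1}{98} \cdot 363} = - \frac{10}{139 \cdot \frac{363}{98}} = \left(- \frac{10}{139}\right) \frac{98}{363} = - \frac{980}{50457}$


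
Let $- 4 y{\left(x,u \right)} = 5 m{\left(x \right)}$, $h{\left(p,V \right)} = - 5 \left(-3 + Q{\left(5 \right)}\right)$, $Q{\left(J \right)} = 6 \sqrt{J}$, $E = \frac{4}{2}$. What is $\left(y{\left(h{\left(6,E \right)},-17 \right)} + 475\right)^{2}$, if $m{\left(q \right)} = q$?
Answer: $\frac{3443125}{16} + \frac{136875 \sqrt{5}}{4} \approx 2.9171 \cdot 10^{5}$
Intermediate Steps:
$E = 2$ ($E = 4 \cdot \frac{1}{2} = 2$)
$h{\left(p,V \right)} = 15 - 30 \sqrt{5}$ ($h{\left(p,V \right)} = - 5 \left(-3 + 6 \sqrt{5}\right) = 15 - 30 \sqrt{5}$)
$y{\left(x,u \right)} = - \frac{5 x}{4}$
$\left(y{\left(h{\left(6,E \right)},-17 \right)} + 475\right)^{2} = \left(- \frac{5 \left(15 - 30 \sqrt{5}\right)}{4} + 475\right)^{2} = \left(\left(- \frac{75}{4} + \frac{75 \sqrt{5}}{2}\right) + 475\right)^{2} = \left(\frac{1825}{4} + \frac{75 \sqrt{5}}{2}\right)^{2}$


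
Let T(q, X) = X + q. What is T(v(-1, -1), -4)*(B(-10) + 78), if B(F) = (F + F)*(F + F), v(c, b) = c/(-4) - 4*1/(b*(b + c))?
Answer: -5497/2 ≈ -2748.5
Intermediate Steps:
v(c, b) = -c/4 - 4/(b*(b + c)) (v(c, b) = c*(-1/4) - 4*1/(b*(b + c)) = -c/4 - 4/(b*(b + c)))
B(F) = 4*F**2 (B(F) = (2*F)*(2*F) = 4*F**2)
T(v(-1, -1), -4)*(B(-10) + 78) = (-4 + (1/4)*(-16 - 1*(-1)*(-1)**2 - 1*(-1)*(-1)**2)/(-1*(-1 - 1)))*(4*(-10)**2 + 78) = (-4 + (1/4)*(-1)*(-16 - 1*(-1)*1 - 1*(-1)*1)/(-2))*(4*100 + 78) = (-4 + (1/4)*(-1)*(-1/2)*(-16 + 1 + 1))*(400 + 78) = (-4 + (1/4)*(-1)*(-1/2)*(-14))*478 = (-4 - 7/4)*478 = -23/4*478 = -5497/2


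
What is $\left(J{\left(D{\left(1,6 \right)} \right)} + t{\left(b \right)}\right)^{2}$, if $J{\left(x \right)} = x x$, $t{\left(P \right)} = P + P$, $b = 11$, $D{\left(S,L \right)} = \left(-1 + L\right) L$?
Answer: $850084$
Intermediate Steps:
$D{\left(S,L \right)} = L \left(-1 + L\right)$
$t{\left(P \right)} = 2 P$
$J{\left(x \right)} = x^{2}$
$\left(J{\left(D{\left(1,6 \right)} \right)} + t{\left(b \right)}\right)^{2} = \left(\left(6 \left(-1 + 6\right)\right)^{2} + 2 \cdot 11\right)^{2} = \left(\left(6 \cdot 5\right)^{2} + 22\right)^{2} = \left(30^{2} + 22\right)^{2} = \left(900 + 22\right)^{2} = 922^{2} = 850084$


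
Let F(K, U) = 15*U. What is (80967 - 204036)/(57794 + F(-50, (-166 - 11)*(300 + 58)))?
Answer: 123069/892696 ≈ 0.13786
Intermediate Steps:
(80967 - 204036)/(57794 + F(-50, (-166 - 11)*(300 + 58))) = (80967 - 204036)/(57794 + 15*((-166 - 11)*(300 + 58))) = -123069/(57794 + 15*(-177*358)) = -123069/(57794 + 15*(-63366)) = -123069/(57794 - 950490) = -123069/(-892696) = -123069*(-1/892696) = 123069/892696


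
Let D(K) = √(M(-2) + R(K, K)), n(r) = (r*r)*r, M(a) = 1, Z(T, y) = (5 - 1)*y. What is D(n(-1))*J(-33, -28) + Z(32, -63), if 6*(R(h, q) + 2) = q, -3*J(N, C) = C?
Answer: -252 + 14*I*√42/9 ≈ -252.0 + 10.081*I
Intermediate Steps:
J(N, C) = -C/3
R(h, q) = -2 + q/6
Z(T, y) = 4*y
n(r) = r³ (n(r) = r²*r = r³)
D(K) = √(-1 + K/6) (D(K) = √(1 + (-2 + K/6)) = √(-1 + K/6))
D(n(-1))*J(-33, -28) + Z(32, -63) = (√(-36 + 6*(-1)³)/6)*(-⅓*(-28)) + 4*(-63) = (√(-36 + 6*(-1))/6)*(28/3) - 252 = (√(-36 - 6)/6)*(28/3) - 252 = (√(-42)/6)*(28/3) - 252 = ((I*√42)/6)*(28/3) - 252 = (I*√42/6)*(28/3) - 252 = 14*I*√42/9 - 252 = -252 + 14*I*√42/9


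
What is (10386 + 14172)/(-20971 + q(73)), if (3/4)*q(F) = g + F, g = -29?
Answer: -73674/62737 ≈ -1.1743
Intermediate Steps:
q(F) = -116/3 + 4*F/3 (q(F) = 4*(-29 + F)/3 = -116/3 + 4*F/3)
(10386 + 14172)/(-20971 + q(73)) = (10386 + 14172)/(-20971 + (-116/3 + (4/3)*73)) = 24558/(-20971 + (-116/3 + 292/3)) = 24558/(-20971 + 176/3) = 24558/(-62737/3) = 24558*(-3/62737) = -73674/62737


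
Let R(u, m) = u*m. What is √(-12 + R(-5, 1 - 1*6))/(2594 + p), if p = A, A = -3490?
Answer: -√13/896 ≈ -0.0040241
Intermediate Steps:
R(u, m) = m*u
p = -3490
√(-12 + R(-5, 1 - 1*6))/(2594 + p) = √(-12 + (1 - 1*6)*(-5))/(2594 - 3490) = √(-12 + (1 - 6)*(-5))/(-896) = √(-12 - 5*(-5))*(-1/896) = √(-12 + 25)*(-1/896) = √13*(-1/896) = -√13/896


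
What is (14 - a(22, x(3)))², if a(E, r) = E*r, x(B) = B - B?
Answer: 196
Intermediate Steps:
x(B) = 0
(14 - a(22, x(3)))² = (14 - 22*0)² = (14 - 1*0)² = (14 + 0)² = 14² = 196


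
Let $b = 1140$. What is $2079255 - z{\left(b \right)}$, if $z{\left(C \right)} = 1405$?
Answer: $2077850$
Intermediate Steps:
$2079255 - z{\left(b \right)} = 2079255 - 1405 = 2077850$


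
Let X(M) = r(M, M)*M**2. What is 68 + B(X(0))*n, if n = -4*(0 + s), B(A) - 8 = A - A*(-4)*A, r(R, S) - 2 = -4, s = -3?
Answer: 164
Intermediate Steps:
r(R, S) = -2 (r(R, S) = 2 - 4 = -2)
X(M) = -2*M**2
B(A) = 8 + A + 4*A**2 (B(A) = 8 + (A - A*(-4)*A) = 8 + (A - (-4*A)*A) = 8 + (A - (-4)*A**2) = 8 + (A + 4*A**2) = 8 + A + 4*A**2)
n = 12 (n = -4*(0 - 3) = -4*(-3) = 12)
68 + B(X(0))*n = 68 + (8 - 2*0**2 + 4*(-2*0**2)**2)*12 = 68 + (8 - 2*0 + 4*(-2*0)**2)*12 = 68 + (8 + 0 + 4*0**2)*12 = 68 + (8 + 0 + 4*0)*12 = 68 + (8 + 0 + 0)*12 = 68 + 8*12 = 68 + 96 = 164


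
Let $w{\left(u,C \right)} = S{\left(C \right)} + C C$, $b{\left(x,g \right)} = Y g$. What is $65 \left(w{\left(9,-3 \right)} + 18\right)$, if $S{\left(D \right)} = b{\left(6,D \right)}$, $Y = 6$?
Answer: $585$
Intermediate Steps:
$b{\left(x,g \right)} = 6 g$
$S{\left(D \right)} = 6 D$
$w{\left(u,C \right)} = C^{2} + 6 C$ ($w{\left(u,C \right)} = 6 C + C C = 6 C + C^{2} = C^{2} + 6 C$)
$65 \left(w{\left(9,-3 \right)} + 18\right) = 65 \left(- 3 \left(6 - 3\right) + 18\right) = 65 \left(\left(-3\right) 3 + 18\right) = 65 \left(-9 + 18\right) = 65 \cdot 9 = 585$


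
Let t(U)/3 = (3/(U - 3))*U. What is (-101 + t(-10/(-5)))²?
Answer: 14161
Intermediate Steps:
t(U) = 9*U/(-3 + U) (t(U) = 3*((3/(U - 3))*U) = 3*((3/(-3 + U))*U) = 3*(3*U/(-3 + U)) = 9*U/(-3 + U))
(-101 + t(-10/(-5)))² = (-101 + 9*(-10/(-5))/(-3 - 10/(-5)))² = (-101 + 9*(-10*(-⅕))/(-3 - 10*(-⅕)))² = (-101 + 9*2/(-3 + 2))² = (-101 + 9*2/(-1))² = (-101 + 9*2*(-1))² = (-101 - 18)² = (-119)² = 14161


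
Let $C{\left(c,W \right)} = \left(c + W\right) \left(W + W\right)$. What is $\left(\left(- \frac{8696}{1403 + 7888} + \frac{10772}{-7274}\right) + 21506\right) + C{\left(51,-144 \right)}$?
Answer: $\frac{1631703443752}{33791367} \approx 48288.0$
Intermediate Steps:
$C{\left(c,W \right)} = 2 W \left(W + c\right)$ ($C{\left(c,W \right)} = \left(W + c\right) 2 W = 2 W \left(W + c\right)$)
$\left(\left(- \frac{8696}{1403 + 7888} + \frac{10772}{-7274}\right) + 21506\right) + C{\left(51,-144 \right)} = \left(\left(- \frac{8696}{1403 + 7888} + \frac{10772}{-7274}\right) + 21506\right) + 2 \left(-144\right) \left(-144 + 51\right) = \left(\left(- \frac{8696}{9291} + 10772 \left(- \frac{1}{7274}\right)\right) + 21506\right) + 2 \left(-144\right) \left(-93\right) = \left(\left(\left(-8696\right) \frac{1}{9291} - \frac{5386}{3637}\right) + 21506\right) + 26784 = \left(\left(- \frac{8696}{9291} - \frac{5386}{3637}\right) + 21506\right) + 26784 = \left(- \frac{81668678}{33791367} + 21506\right) + 26784 = \frac{726635470024}{33791367} + 26784 = \frac{1631703443752}{33791367}$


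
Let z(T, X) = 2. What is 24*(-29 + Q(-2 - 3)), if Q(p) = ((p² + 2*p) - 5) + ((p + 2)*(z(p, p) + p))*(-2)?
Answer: -888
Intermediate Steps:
Q(p) = -5 + p² - 2*(2 + p)² + 2*p (Q(p) = ((p² + 2*p) - 5) + ((p + 2)*(2 + p))*(-2) = (-5 + p² + 2*p) + ((2 + p)*(2 + p))*(-2) = (-5 + p² + 2*p) + (2 + p)²*(-2) = (-5 + p² + 2*p) - 2*(2 + p)² = -5 + p² - 2*(2 + p)² + 2*p)
24*(-29 + Q(-2 - 3)) = 24*(-29 + (-13 - (-2 - 3)² - 6*(-2 - 3))) = 24*(-29 + (-13 - 1*(-5)² - 6*(-5))) = 24*(-29 + (-13 - 1*25 + 30)) = 24*(-29 + (-13 - 25 + 30)) = 24*(-29 - 8) = 24*(-37) = -888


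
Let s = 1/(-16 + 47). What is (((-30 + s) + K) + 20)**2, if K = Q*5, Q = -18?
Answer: 9603801/961 ≈ 9993.5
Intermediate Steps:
s = 1/31 ≈ 0.032258
K = -90 (K = -18*5 = -90)
(((-30 + s) + K) + 20)**2 = (((-30 + 1/31) - 90) + 20)**2 = ((-929/31 - 90) + 20)**2 = (-3719/31 + 20)**2 = (-3099/31)**2 = 9603801/961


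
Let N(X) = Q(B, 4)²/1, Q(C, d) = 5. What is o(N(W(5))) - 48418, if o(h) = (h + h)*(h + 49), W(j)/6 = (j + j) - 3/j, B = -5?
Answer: -44718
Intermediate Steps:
W(j) = -18/j + 12*j (W(j) = 6*((j + j) - 3/j) = 6*(2*j - 3/j) = 6*(-3/j + 2*j) = -18/j + 12*j)
N(X) = 25 (N(X) = 5²/1 = 25*1 = 25)
o(h) = 2*h*(49 + h) (o(h) = (2*h)*(49 + h) = 2*h*(49 + h))
o(N(W(5))) - 48418 = 2*25*(49 + 25) - 48418 = 2*25*74 - 48418 = 3700 - 48418 = -44718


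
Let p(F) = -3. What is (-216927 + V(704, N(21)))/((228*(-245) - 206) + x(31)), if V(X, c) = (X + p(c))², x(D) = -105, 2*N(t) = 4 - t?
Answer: -274474/56171 ≈ -4.8864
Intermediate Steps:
N(t) = 2 - t/2 (N(t) = (4 - t)/2 = 2 - t/2)
V(X, c) = (-3 + X)² (V(X, c) = (X - 3)² = (-3 + X)²)
(-216927 + V(704, N(21)))/((228*(-245) - 206) + x(31)) = (-216927 + (-3 + 704)²)/((228*(-245) - 206) - 105) = (-216927 + 701²)/((-55860 - 206) - 105) = (-216927 + 491401)/(-56066 - 105) = 274474/(-56171) = 274474*(-1/56171) = -274474/56171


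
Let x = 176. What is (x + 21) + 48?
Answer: 245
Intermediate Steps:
(x + 21) + 48 = (176 + 21) + 48 = 197 + 48 = 245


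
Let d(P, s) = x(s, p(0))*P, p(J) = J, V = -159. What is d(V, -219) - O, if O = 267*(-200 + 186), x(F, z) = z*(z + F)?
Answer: 3738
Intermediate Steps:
x(F, z) = z*(F + z)
d(P, s) = 0 (d(P, s) = (0*(s + 0))*P = (0*s)*P = 0*P = 0)
O = -3738 (O = 267*(-14) = -3738)
d(V, -219) - O = 0 - 1*(-3738) = 0 + 3738 = 3738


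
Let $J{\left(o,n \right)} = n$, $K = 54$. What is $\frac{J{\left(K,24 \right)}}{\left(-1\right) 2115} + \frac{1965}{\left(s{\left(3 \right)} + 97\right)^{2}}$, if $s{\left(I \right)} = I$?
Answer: $\frac{52213}{282000} \approx 0.18515$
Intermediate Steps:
$\frac{J{\left(K,24 \right)}}{\left(-1\right) 2115} + \frac{1965}{\left(s{\left(3 \right)} + 97\right)^{2}} = \frac{24}{\left(-1\right) 2115} + \frac{1965}{\left(3 + 97\right)^{2}} = \frac{24}{-2115} + \frac{1965}{100^{2}} = 24 \left(- \frac{1}{2115}\right) + \frac{1965}{10000} = - \frac{8}{705} + 1965 \cdot \frac{1}{10000} = - \frac{8}{705} + \frac{393}{2000} = \frac{52213}{282000}$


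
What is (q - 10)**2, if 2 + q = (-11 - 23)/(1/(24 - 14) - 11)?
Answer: 937024/11881 ≈ 78.867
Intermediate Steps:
q = 122/109 (q = -2 + (-11 - 23)/(1/(24 - 14) - 11) = -2 - 34/(1/10 - 11) = -2 - 34/(-109/10) = -2 - 34*(-10/109) = -2 + 340/109 = 122/109 ≈ 1.1193)
(q - 10)**2 = (122/109 - 10)**2 = (-968/109)**2 = 937024/11881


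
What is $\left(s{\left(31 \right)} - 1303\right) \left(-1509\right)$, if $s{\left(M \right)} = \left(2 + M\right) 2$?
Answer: $1866633$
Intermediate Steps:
$s{\left(M \right)} = 4 + 2 M$
$\left(s{\left(31 \right)} - 1303\right) \left(-1509\right) = \left(\left(4 + 2 \cdot 31\right) - 1303\right) \left(-1509\right) = \left(\left(4 + 62\right) - 1303\right) \left(-1509\right) = \left(66 - 1303\right) \left(-1509\right) = \left(-1237\right) \left(-1509\right) = 1866633$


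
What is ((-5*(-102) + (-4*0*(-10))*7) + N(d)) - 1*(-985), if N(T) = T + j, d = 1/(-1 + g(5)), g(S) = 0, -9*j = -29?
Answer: 13475/9 ≈ 1497.2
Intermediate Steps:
j = 29/9 (j = -1/9*(-29) = 29/9 ≈ 3.2222)
d = -1 (d = 1/(-1 + 0) = 1/(-1) = -1)
N(T) = 29/9 + T (N(T) = T + 29/9 = 29/9 + T)
((-5*(-102) + (-4*0*(-10))*7) + N(d)) - 1*(-985) = ((-5*(-102) + (-4*0*(-10))*7) + (29/9 - 1)) - 1*(-985) = ((510 + (0*(-10))*7) + 20/9) + 985 = ((510 + 0*7) + 20/9) + 985 = ((510 + 0) + 20/9) + 985 = (510 + 20/9) + 985 = 4610/9 + 985 = 13475/9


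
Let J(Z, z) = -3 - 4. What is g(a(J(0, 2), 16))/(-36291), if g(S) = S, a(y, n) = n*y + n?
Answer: 32/12097 ≈ 0.0026453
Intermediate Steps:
J(Z, z) = -7
a(y, n) = n + n*y
g(a(J(0, 2), 16))/(-36291) = (16*(1 - 7))/(-36291) = (16*(-6))*(-1/36291) = -96*(-1/36291) = 32/12097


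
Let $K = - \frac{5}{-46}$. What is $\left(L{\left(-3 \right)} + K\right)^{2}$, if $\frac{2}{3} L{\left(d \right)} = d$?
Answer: $\frac{10201}{529} \approx 19.284$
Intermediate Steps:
$K = \frac{5}{46}$ ($K = \left(-5\right) \left(- \frac{1}{46}\right) = \frac{5}{46} \approx 0.1087$)
$L{\left(d \right)} = \frac{3 d}{2}$
$\left(L{\left(-3 \right)} + K\right)^{2} = \left(\frac{3}{2} \left(-3\right) + \frac{5}{46}\right)^{2} = \left(- \frac{9}{2} + \frac{5}{46}\right)^{2} = \left(- \frac{101}{23}\right)^{2} = \frac{10201}{529}$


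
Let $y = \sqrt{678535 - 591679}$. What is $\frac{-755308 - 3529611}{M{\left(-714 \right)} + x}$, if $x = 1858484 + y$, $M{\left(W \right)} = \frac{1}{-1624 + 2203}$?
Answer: $- \frac{2669676084687701937}{1157909908779751873} + \frac{2872961060958 \sqrt{21714}}{1157909908779751873} \approx -2.3052$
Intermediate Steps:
$y = 2 \sqrt{21714}$ ($y = \sqrt{86856} = 2 \sqrt{21714} \approx 294.71$)
$M{\left(W \right)} = \frac{1}{579}$
$x = 1858484 + 2 \sqrt{21714} \approx 1.8588 \cdot 10^{6}$
$\frac{-755308 - 3529611}{M{\left(-714 \right)} + x} = \frac{-755308 - 3529611}{\frac{1}{579} + \left(1858484 + 2 \sqrt{21714}\right)} = - \frac{4284919}{\frac{1076062237}{579} + 2 \sqrt{21714}}$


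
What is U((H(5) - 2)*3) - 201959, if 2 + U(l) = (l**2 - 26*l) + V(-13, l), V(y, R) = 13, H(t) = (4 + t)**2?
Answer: -151941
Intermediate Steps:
U(l) = 11 + l**2 - 26*l (U(l) = -2 + ((l**2 - 26*l) + 13) = -2 + (13 + l**2 - 26*l) = 11 + l**2 - 26*l)
U((H(5) - 2)*3) - 201959 = (11 + (((4 + 5)**2 - 2)*3)**2 - 26*((4 + 5)**2 - 2)*3) - 201959 = (11 + ((9**2 - 2)*3)**2 - 26*(9**2 - 2)*3) - 201959 = (11 + ((81 - 2)*3)**2 - 26*(81 - 2)*3) - 201959 = (11 + (79*3)**2 - 2054*3) - 201959 = (11 + 237**2 - 26*237) - 201959 = (11 + 56169 - 6162) - 201959 = 50018 - 201959 = -151941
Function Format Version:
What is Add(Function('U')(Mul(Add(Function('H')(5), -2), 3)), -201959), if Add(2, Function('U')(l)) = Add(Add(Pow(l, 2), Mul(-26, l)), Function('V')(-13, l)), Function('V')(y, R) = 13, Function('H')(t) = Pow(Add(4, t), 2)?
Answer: -151941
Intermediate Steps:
Function('U')(l) = Add(11, Pow(l, 2), Mul(-26, l)) (Function('U')(l) = Add(-2, Add(Add(Pow(l, 2), Mul(-26, l)), 13)) = Add(-2, Add(13, Pow(l, 2), Mul(-26, l))) = Add(11, Pow(l, 2), Mul(-26, l)))
Add(Function('U')(Mul(Add(Function('H')(5), -2), 3)), -201959) = Add(Add(11, Pow(Mul(Add(Pow(Add(4, 5), 2), -2), 3), 2), Mul(-26, Mul(Add(Pow(Add(4, 5), 2), -2), 3))), -201959) = Add(Add(11, Pow(Mul(Add(Pow(9, 2), -2), 3), 2), Mul(-26, Mul(Add(Pow(9, 2), -2), 3))), -201959) = Add(Add(11, Pow(Mul(Add(81, -2), 3), 2), Mul(-26, Mul(Add(81, -2), 3))), -201959) = Add(Add(11, Pow(Mul(79, 3), 2), Mul(-26, Mul(79, 3))), -201959) = Add(Add(11, Pow(237, 2), Mul(-26, 237)), -201959) = Add(Add(11, 56169, -6162), -201959) = Add(50018, -201959) = -151941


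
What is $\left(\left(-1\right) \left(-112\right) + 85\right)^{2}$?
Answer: $38809$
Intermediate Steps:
$\left(\left(-1\right) \left(-112\right) + 85\right)^{2} = \left(112 + 85\right)^{2} = 197^{2} = 38809$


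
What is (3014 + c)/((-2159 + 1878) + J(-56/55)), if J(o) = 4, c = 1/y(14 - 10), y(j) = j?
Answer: -12057/1108 ≈ -10.882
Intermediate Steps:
c = 1/4 (c = 1/(14 - 10) = 1/4 ≈ 0.25000)
(3014 + c)/((-2159 + 1878) + J(-56/55)) = (3014 + 1/4)/((-2159 + 1878) + 4) = 12057/(4*(-281 + 4)) = (12057/4)/(-277) = (12057/4)*(-1/277) = -12057/1108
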